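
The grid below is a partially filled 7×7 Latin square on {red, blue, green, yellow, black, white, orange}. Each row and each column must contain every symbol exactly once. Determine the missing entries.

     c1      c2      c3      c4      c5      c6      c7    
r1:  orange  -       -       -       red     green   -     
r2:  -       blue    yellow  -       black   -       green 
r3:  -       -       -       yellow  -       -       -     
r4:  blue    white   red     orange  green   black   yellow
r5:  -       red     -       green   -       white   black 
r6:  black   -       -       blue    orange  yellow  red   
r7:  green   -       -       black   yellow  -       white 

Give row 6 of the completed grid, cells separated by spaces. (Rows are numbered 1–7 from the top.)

black green white blue orange yellow red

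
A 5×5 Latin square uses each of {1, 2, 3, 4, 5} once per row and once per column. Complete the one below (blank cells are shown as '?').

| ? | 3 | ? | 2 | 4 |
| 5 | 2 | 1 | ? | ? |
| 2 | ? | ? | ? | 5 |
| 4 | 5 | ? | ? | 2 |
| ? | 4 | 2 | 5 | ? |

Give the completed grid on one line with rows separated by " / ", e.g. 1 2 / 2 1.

At row 1, column 1: row 1 has {2,3,4}; column 1 has {2,4,5}; that leaves 1.
At row 1, column 3: row 1 has {1,2,3,4}; column 3 has {1,2}; that leaves 5.
At row 2, column 5: row 2 has {1,2,5}; column 5 has {2,4,5}; that leaves 3.
At row 3, column 2: row 3 has {2,5}; column 2 has {2,3,4,5}; that leaves 1.
At row 4, column 3: row 4 has {2,4,5}; column 3 has {1,2,5}; that leaves 3.
At row 4, column 4: row 4 has {2,3,4,5}; column 4 has {2,5}; that leaves 1.
At row 5, column 1: row 5 has {2,4,5}; column 1 has {1,2,4,5}; that leaves 3.
At row 5, column 5: row 5 has {2,3,4,5}; column 5 has {2,3,4,5}; that leaves 1.
At row 2, column 4: row 2 has {1,2,3,5}; column 4 has {1,2,5}; that leaves 4.
At row 3, column 3: row 3 has {1,2,5}; column 3 has {1,2,3,5}; that leaves 4.
At row 3, column 4: row 3 has {1,2,4,5}; column 4 has {1,2,4,5}; that leaves 3.

1 3 5 2 4 / 5 2 1 4 3 / 2 1 4 3 5 / 4 5 3 1 2 / 3 4 2 5 1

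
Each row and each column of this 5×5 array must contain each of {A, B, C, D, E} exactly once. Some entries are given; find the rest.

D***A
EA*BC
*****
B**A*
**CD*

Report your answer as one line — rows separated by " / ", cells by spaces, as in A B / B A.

D E B C A / E A D B C / C D A E B / B C E A D / A B C D E

(r2,c3) = D
(r4,c3) = E
(r4,c5) = D
(r5,c1) = A
(r1,c3) = B
(r3,c1) = C
(r3,c3) = A
(r3,c4) = E
(r3,c5) = B
(r4,c2) = C
(r5,c5) = E
(r1,c2) = E
(r1,c4) = C
(r3,c2) = D
(r5,c2) = B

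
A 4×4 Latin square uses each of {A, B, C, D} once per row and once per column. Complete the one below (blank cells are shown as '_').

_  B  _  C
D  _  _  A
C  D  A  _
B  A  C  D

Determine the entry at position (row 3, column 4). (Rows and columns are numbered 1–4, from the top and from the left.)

B

At row 1, column 1: row 1 has {B,C}; column 1 has {B,C,D}; that leaves A.
At row 1, column 3: row 1 has {A,B,C}; column 3 has {A,C}; that leaves D.
At row 2, column 2: row 2 has {A,D}; column 2 has {A,B,D}; that leaves C.
At row 2, column 3: row 2 has {A,C,D}; column 3 has {A,C,D}; that leaves B.
At row 3, column 4: row 3 has {A,C,D}; column 4 has {A,C,D}; that leaves B.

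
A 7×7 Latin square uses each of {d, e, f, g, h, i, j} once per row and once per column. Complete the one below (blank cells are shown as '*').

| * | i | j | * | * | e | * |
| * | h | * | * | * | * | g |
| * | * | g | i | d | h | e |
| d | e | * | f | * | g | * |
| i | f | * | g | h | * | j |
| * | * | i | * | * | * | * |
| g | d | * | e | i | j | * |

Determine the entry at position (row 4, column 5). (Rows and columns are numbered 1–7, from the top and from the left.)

j

row 3 has {d,e,g,h,i}; column 2 has {d,e,f,h,i} — only j is left for (r3,c2).
row 4 has {d,e,f,g}; column 3 has {g,i,j} — only h is left for (r4,c3).
row 4 has {d,e,f,g,h}; column 5 has {d,h,i} — only j is left for (r4,c5).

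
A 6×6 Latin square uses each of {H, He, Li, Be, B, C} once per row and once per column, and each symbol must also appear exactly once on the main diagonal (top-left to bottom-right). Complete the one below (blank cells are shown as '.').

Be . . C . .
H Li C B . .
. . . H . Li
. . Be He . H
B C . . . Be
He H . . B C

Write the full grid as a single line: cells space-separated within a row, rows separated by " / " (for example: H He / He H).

At row 2, column 6: row 2 has {H,Li,B,C}; column 6 has {H,Li,Be,C}; that leaves He.
At row 3, column 1: row 3 has {H,Li}; column 1 has {H,He,Be,B}; that leaves C.
At row 3, column 3: row 3 has {H,Li,C}; column 3 has {Be,C}; the diagonal has {He,Li,Be,C}; that leaves B.
At row 4, column 1: row 4 has {H,He,Be}; column 1 has {H,He,Be,B,C}; that leaves Li.
At row 4, column 2: row 4 has {H,He,Li,Be}; column 2 has {H,Li,C}; that leaves B.
At row 4, column 5: row 4 has {H,He,Li,Be,B}; column 5 has {B}; that leaves C.
At row 5, column 4: row 5 has {Be,B,C}; column 4 has {H,He,B,C}; that leaves Li.
At row 5, column 5: row 5 has {Li,Be,B,C}; column 5 has {B,C}; the diagonal has {He,Li,Be,B,C}; that leaves H.
At row 6, column 3: row 6 has {H,He,B,C}; column 3 has {Be,B,C}; that leaves Li.
At row 6, column 4: row 6 has {H,He,Li,B,C}; column 4 has {H,He,Li,B,C}; that leaves Be.
At row 1, column 2: row 1 has {Be,C}; column 2 has {H,Li,B,C}; that leaves He.
At row 1, column 3: row 1 has {He,Be,C}; column 3 has {Li,Be,B,C}; that leaves H.
At row 1, column 5: row 1 has {H,He,Be,C}; column 5 has {H,B,C}; that leaves Li.
At row 1, column 6: row 1 has {H,He,Li,Be,C}; column 6 has {H,He,Li,Be,C}; that leaves B.
At row 2, column 5: row 2 has {H,He,Li,B,C}; column 5 has {H,Li,B,C}; that leaves Be.
At row 3, column 2: row 3 has {H,Li,B,C}; column 2 has {H,He,Li,B,C}; that leaves Be.
At row 3, column 5: row 3 has {H,Li,Be,B,C}; column 5 has {H,Li,Be,B,C}; that leaves He.
At row 5, column 3: row 5 has {H,Li,Be,B,C}; column 3 has {H,Li,Be,B,C}; that leaves He.

Be He H C Li B / H Li C B Be He / C Be B H He Li / Li B Be He C H / B C He Li H Be / He H Li Be B C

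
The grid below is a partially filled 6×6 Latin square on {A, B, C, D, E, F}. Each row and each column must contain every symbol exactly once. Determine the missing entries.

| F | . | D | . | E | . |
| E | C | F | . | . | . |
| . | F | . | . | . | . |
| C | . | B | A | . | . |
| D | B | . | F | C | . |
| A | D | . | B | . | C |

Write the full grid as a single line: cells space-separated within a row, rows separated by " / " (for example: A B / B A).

(r1,c2) = A
(r1,c4) = C
(r1,c6) = B
(r2,c4) = D
(r2,c6) = A
(r3,c1) = B
(r3,c4) = E
(r3,c6) = D
(r4,c2) = E
(r4,c6) = F
(r5,c6) = E
(r6,c3) = E
(r6,c5) = F
(r2,c5) = B
(r3,c5) = A
(r4,c5) = D
(r5,c3) = A
(r3,c3) = C

F A D C E B / E C F D B A / B F C E A D / C E B A D F / D B A F C E / A D E B F C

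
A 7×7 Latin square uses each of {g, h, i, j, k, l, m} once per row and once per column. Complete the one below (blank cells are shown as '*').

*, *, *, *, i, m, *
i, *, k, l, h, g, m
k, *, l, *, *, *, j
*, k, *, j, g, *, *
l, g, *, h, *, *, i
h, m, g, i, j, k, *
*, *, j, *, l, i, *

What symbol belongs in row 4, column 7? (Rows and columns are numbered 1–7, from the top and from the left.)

h

row 1 has {i,m}; column 3 has {g,j,k,l} — only h is left for (r1,c3).
row 2 has {g,h,i,k,l,m}; column 2 has {g,k,m} — only j is left for (r2,c2).
row 3 has {j,k,l}; column 5 has {g,h,i,j,l} — only m is left for (r3,c5).
row 3 has {j,k,l,m}; column 6 has {g,i,k,m} — only h is left for (r3,c6).
row 4 has {g,j,k}; column 1 has {h,i,k,l} — only m is left for (r4,c1).
row 4 has {g,j,k,m}; column 3 has {g,h,j,k,l} — only i is left for (r4,c3).
row 4 has {g,i,j,k,m}; column 6 has {g,h,i,k,m} — only l is left for (r4,c6).
row 4 has {g,i,j,k,l,m}; column 7 has {i,j,m} — only h is left for (r4,c7).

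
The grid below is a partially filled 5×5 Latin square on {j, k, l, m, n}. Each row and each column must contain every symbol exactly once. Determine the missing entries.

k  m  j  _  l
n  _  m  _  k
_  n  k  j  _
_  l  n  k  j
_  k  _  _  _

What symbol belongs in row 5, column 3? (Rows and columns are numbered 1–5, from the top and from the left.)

l

(r1,c4) = n
(r2,c2) = j
(r2,c4) = l
(r3,c5) = m
(r4,c1) = m
(r5,c3) = l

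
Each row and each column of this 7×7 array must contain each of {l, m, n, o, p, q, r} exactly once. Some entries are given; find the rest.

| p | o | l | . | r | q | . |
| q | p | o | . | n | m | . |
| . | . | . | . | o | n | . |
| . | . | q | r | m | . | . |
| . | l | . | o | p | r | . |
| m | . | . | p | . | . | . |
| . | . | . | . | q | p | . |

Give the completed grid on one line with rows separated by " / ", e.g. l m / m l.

p o l n r q m / q p o l n m r / r m p q o n l / o n q r m l p / n l m o p r q / m q r p l o n / l r n m q p o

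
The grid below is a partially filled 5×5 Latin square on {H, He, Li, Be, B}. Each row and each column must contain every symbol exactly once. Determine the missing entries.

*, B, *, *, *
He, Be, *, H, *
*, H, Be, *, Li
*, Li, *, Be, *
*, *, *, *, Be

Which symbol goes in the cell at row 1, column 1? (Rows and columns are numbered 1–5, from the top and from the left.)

(r2,c5): row 2 has {H,He,Be}; column 5 has {Li,Be}, so it must be B.
(r3,c1): row 3 has {H,Li,Be}; column 1 has {He}, so it must be B.
(r3,c4): row 3 has {H,Li,Be,B}; column 4 has {H,Be}, so it must be He.
(r4,c1): row 4 has {Li,Be}; column 1 has {He,B}, so it must be H.
(r4,c5): row 4 has {H,Li,Be}; column 5 has {Li,Be,B}, so it must be He.
(r5,c1): row 5 has {Be}; column 1 has {H,He,B}, so it must be Li.
(r5,c2): row 5 has {Li,Be}; column 2 has {H,Li,Be,B}, so it must be He.
(r5,c4): row 5 has {He,Li,Be}; column 4 has {H,He,Be}, so it must be B.
(r1,c1): row 1 has {B}; column 1 has {H,He,Li,B}, so it must be Be.

Be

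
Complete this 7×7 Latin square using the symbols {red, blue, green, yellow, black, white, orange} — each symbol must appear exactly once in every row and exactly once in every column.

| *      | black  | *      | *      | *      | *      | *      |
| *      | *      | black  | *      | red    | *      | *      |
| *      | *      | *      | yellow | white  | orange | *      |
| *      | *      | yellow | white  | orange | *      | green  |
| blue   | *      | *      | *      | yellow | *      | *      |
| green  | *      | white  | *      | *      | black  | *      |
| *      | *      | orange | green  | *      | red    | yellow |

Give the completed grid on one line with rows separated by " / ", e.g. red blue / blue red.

orange black red blue green yellow white / yellow white black orange red green blue / red green blue yellow white orange black / black red yellow white orange blue green / blue orange green black yellow white red / green yellow white red blue black orange / white blue orange green black red yellow

(r4,c6) = blue
(r6,c5) = blue
(r7,c5) = black
(r1,c5) = green
(r4,c2) = red
(r7,c1) = white
(r7,c2) = blue
(r3,c2) = green
(r4,c1) = black
(r3,c1) = red
(r3,c3) = blue
(r3,c7) = black
(r1,c3) = red
(r5,c3) = green
(r5,c6) = white
(r1,c6) = yellow
(r2,c6) = green
(r5,c2) = orange
(r5,c7) = red
(r6,c2) = yellow
(r6,c7) = orange
(r1,c1) = orange
(r1,c4) = blue
(r1,c7) = white
(r2,c1) = yellow
(r2,c2) = white
(r2,c4) = orange
(r2,c7) = blue
(r5,c4) = black
(r6,c4) = red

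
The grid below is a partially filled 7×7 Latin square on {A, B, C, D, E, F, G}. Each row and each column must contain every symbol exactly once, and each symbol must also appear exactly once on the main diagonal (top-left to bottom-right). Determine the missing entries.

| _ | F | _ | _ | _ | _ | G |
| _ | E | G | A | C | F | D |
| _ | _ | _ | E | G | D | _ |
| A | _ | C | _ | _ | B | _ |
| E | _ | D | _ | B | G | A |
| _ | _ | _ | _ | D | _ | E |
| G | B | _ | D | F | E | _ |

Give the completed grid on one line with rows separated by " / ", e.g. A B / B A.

row 2 has {A,C,D,E,F,G}; column 1 has {A,E,G} — only B is left for (r2,c1).
row 4 has {A,B,C}; column 5 has {B,C,D,F,G} — only E is left for (r4,c5).
row 4 has {A,B,C,E}; column 7 has {A,D,E,G} — only F is left for (r4,c7).
row 5 has {A,B,D,E,G}; column 2 has {B,E,F} — only C is left for (r5,c2).
row 5 has {A,B,C,D,E,G}; column 4 has {A,D,E} — only F is left for (r5,c4).
row 7 has {B,D,E,F,G}; column 3 has {C,D,G} — only A is left for (r7,c3).
row 7 has {A,B,D,E,F,G}; column 7 has {A,D,E,F,G}; the diagonal has {B,E} — only C is left for (r7,c7).
row 1 has {F,G}; column 1 has {A,B,E,G}; the diagonal has {B,C,E} — only D is left for (r1,c1).
row 1 has {D,F,G}; column 5 has {B,C,D,E,F,G} — only A is left for (r1,c5).
row 1 has {A,D,F,G}; column 6 has {B,D,E,F,G} — only C is left for (r1,c6).
row 3 has {D,E,G}; column 2 has {B,C,E,F} — only A is left for (r3,c2).
row 3 has {A,D,E,G}; column 3 has {A,C,D,G}; the diagonal has {B,C,D,E} — only F is left for (r3,c3).
row 3 has {A,D,E,F,G}; column 7 has {A,C,D,E,F,G} — only B is left for (r3,c7).
row 4 has {A,B,C,E,F}; column 4 has {A,D,E,F}; the diagonal has {B,C,D,E,F} — only G is left for (r4,c4).
row 6 has {D,E}; column 2 has {A,B,C,E,F} — only G is left for (r6,c2).
row 6 has {D,E,G}; column 3 has {A,C,D,F,G} — only B is left for (r6,c3).
row 6 has {B,D,E,G}; column 4 has {A,D,E,F,G} — only C is left for (r6,c4).
row 6 has {B,C,D,E,G}; column 6 has {B,C,D,E,F,G}; the diagonal has {B,C,D,E,F,G} — only A is left for (r6,c6).
row 1 has {A,C,D,F,G}; column 3 has {A,B,C,D,F,G} — only E is left for (r1,c3).
row 1 has {A,C,D,E,F,G}; column 4 has {A,C,D,E,F,G} — only B is left for (r1,c4).
row 3 has {A,B,D,E,F,G}; column 1 has {A,B,D,E,G} — only C is left for (r3,c1).
row 4 has {A,B,C,E,F,G}; column 2 has {A,B,C,E,F,G} — only D is left for (r4,c2).
row 6 has {A,B,C,D,E,G}; column 1 has {A,B,C,D,E,G} — only F is left for (r6,c1).

D F E B A C G / B E G A C F D / C A F E G D B / A D C G E B F / E C D F B G A / F G B C D A E / G B A D F E C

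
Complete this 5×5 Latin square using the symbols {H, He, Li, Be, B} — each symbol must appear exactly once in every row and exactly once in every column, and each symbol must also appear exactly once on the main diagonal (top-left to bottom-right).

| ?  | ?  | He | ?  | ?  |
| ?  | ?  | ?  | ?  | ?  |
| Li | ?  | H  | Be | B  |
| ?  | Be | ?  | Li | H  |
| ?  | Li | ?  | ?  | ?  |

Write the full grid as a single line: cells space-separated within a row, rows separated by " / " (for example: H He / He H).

(r3,c2) = He
(r4,c3) = B
(r5,c3) = Be
(r5,c5) = He
(r2,c2) = B
(r2,c3) = Li
(r2,c5) = Be
(r4,c1) = He
(r1,c1) = Be
(r1,c2) = H
(r1,c4) = B
(r1,c5) = Li
(r2,c1) = H
(r2,c4) = He
(r5,c1) = B
(r5,c4) = H

Be H He B Li / H B Li He Be / Li He H Be B / He Be B Li H / B Li Be H He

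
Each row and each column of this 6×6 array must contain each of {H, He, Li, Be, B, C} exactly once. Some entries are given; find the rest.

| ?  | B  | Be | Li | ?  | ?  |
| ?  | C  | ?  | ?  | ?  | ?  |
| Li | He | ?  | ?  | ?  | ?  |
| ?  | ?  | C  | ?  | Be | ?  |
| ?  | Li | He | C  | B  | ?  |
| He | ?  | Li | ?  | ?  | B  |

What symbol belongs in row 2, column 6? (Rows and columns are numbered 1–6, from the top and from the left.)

At row 4, column 2: row 4 has {Be,C}; column 2 has {He,Li,B,C}; that leaves H.
At row 6, column 2: row 6 has {He,Li,B}; column 2 has {H,He,Li,B,C}; that leaves Be.
At row 6, column 4: row 6 has {He,Li,Be,B}; column 4 has {Li,C}; that leaves H.
At row 6, column 5: row 6 has {H,He,Li,Be,B}; column 5 has {Be,B}; that leaves C.
At row 3, column 5: row 3 has {He,Li}; column 5 has {Be,B,C}; that leaves H.
At row 4, column 1: row 4 has {H,Be,C}; column 1 has {He,Li}; that leaves B.
At row 4, column 4: row 4 has {H,Be,B,C}; column 4 has {H,Li,C}; that leaves He.
At row 4, column 6: row 4 has {H,He,Be,B,C}; column 6 has {B}; that leaves Li.
At row 1, column 5: row 1 has {Li,Be,B}; column 5 has {H,Be,B,C}; that leaves He.
At row 2, column 5: row 2 has {C}; column 5 has {H,He,Be,B,C}; that leaves Li.
At row 3, column 3: row 3 has {H,He,Li}; column 3 has {He,Li,Be,C}; that leaves B.
At row 3, column 4: row 3 has {H,He,Li,B}; column 4 has {H,He,Li,C}; that leaves Be.
At row 3, column 6: row 3 has {H,He,Li,Be,B}; column 6 has {Li,B}; that leaves C.
At row 1, column 6: row 1 has {He,Li,Be,B}; column 6 has {Li,B,C}; that leaves H.
At row 2, column 3: row 2 has {Li,C}; column 3 has {He,Li,Be,B,C}; that leaves H.
At row 2, column 4: row 2 has {H,Li,C}; column 4 has {H,He,Li,Be,C}; that leaves B.
At row 5, column 6: row 5 has {He,Li,B,C}; column 6 has {H,Li,B,C}; that leaves Be.
At row 1, column 1: row 1 has {H,He,Li,Be,B}; column 1 has {He,Li,B}; that leaves C.
At row 2, column 1: row 2 has {H,Li,B,C}; column 1 has {He,Li,B,C}; that leaves Be.
At row 2, column 6: row 2 has {H,Li,Be,B,C}; column 6 has {H,Li,Be,B,C}; that leaves He.

He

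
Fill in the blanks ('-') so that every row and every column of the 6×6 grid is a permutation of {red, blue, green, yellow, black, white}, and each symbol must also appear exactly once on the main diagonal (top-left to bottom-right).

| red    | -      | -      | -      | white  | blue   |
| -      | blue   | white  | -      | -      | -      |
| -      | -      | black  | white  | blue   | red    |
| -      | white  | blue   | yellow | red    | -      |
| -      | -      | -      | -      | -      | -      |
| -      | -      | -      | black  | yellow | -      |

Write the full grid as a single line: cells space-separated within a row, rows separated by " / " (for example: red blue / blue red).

red black yellow green white blue / green blue white red black yellow / yellow green black white blue red / black white blue yellow red green / white yellow red blue green black / blue red green black yellow white

At row 1, column 4: row 1 has {red,blue,white}; column 4 has {yellow,black,white}; that leaves green.
At row 2, column 4: row 2 has {blue,white}; column 4 has {green,yellow,black,white}; that leaves red.
At row 5, column 4: row 5 is empty so far; column 4 has {red,green,yellow,black,white}; that leaves blue.
At row 5, column 5: row 5 has {blue}; column 5 has {red,blue,yellow,white}; the diagonal has {red,blue,yellow,black}; that leaves green.
At row 6, column 6: row 6 has {yellow,black}; column 6 has {red,blue}; the diagonal has {red,blue,green,yellow,black}; that leaves white.
At row 1, column 3: row 1 has {red,blue,green,white}; column 3 has {blue,black,white}; that leaves yellow.
At row 2, column 5: row 2 has {red,blue,white}; column 5 has {red,blue,green,yellow,white}; that leaves black.
At row 5, column 3: row 5 has {blue,green}; column 3 has {blue,yellow,black,white}; that leaves red.
At row 6, column 3: row 6 has {yellow,black,white}; column 3 has {red,blue,yellow,black,white}; that leaves green.
At row 1, column 2: row 1 has {red,blue,green,yellow,white}; column 2 has {blue,white}; that leaves black.
At row 5, column 2: row 5 has {red,blue,green}; column 2 has {blue,black,white}; that leaves yellow.
At row 5, column 6: row 5 has {red,blue,green,yellow}; column 6 has {red,blue,white}; that leaves black.
At row 6, column 1: row 6 has {green,yellow,black,white}; column 1 has {red}; that leaves blue.
At row 6, column 2: row 6 has {blue,green,yellow,black,white}; column 2 has {blue,yellow,black,white}; that leaves red.
At row 3, column 2: row 3 has {red,blue,black,white}; column 2 has {red,blue,yellow,black,white}; that leaves green.
At row 4, column 6: row 4 has {red,blue,yellow,white}; column 6 has {red,blue,black,white}; that leaves green.
At row 5, column 1: row 5 has {red,blue,green,yellow,black}; column 1 has {red,blue}; that leaves white.
At row 2, column 6: row 2 has {red,blue,black,white}; column 6 has {red,blue,green,black,white}; that leaves yellow.
At row 3, column 1: row 3 has {red,blue,green,black,white}; column 1 has {red,blue,white}; that leaves yellow.
At row 4, column 1: row 4 has {red,blue,green,yellow,white}; column 1 has {red,blue,yellow,white}; that leaves black.
At row 2, column 1: row 2 has {red,blue,yellow,black,white}; column 1 has {red,blue,yellow,black,white}; that leaves green.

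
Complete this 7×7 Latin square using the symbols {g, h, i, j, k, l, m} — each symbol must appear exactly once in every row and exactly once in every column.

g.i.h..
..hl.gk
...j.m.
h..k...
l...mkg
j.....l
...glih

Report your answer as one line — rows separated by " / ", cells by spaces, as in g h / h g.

(r1,c4) = m
(r1,c7) = j
(r3,c7) = i
(r4,c7) = m
(r5,c3) = j
(r6,c6) = h
(r1,c6) = l
(r3,c1) = k
(r3,c5) = g
(r4,c6) = j
(r6,c4) = i
(r6,c5) = k
(r7,c1) = m
(r7,c3) = k
(r1,c2) = k
(r2,c1) = i
(r2,c5) = j
(r3,c3) = l
(r4,c3) = g
(r4,c5) = i
(r5,c4) = h
(r6,c3) = m
(r7,c2) = j
(r2,c2) = m
(r3,c2) = h
(r4,c2) = l
(r5,c2) = i
(r6,c2) = g

g k i m h l j / i m h l j g k / k h l j g m i / h l g k i j m / l i j h m k g / j g m i k h l / m j k g l i h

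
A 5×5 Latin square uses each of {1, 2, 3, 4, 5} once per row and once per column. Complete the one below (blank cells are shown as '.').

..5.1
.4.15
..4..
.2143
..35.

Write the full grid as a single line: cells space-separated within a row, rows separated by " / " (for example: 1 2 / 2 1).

4 3 5 2 1 / 3 4 2 1 5 / 1 5 4 3 2 / 5 2 1 4 3 / 2 1 3 5 4

(r1,c2) = 3
(r1,c4) = 2
(r2,c3) = 2
(r3,c4) = 3
(r3,c5) = 2
(r4,c1) = 5
(r5,c2) = 1
(r5,c5) = 4
(r1,c1) = 4
(r2,c1) = 3
(r3,c1) = 1
(r3,c2) = 5
(r5,c1) = 2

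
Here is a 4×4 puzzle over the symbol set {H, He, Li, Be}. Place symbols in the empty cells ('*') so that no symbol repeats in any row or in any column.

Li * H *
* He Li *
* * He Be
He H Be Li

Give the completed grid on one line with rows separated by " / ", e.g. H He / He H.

Li Be H He / Be He Li H / H Li He Be / He H Be Li

Cell (r1,c2): row 1 has {H,Li}; column 2 has {H,He} → Be.
Cell (r1,c4): row 1 has {H,Li,Be}; column 4 has {Li,Be} → He.
Cell (r2,c4): row 2 has {He,Li}; column 4 has {He,Li,Be} → H.
Cell (r3,c1): row 3 has {He,Be}; column 1 has {He,Li} → H.
Cell (r3,c2): row 3 has {H,He,Be}; column 2 has {H,He,Be} → Li.
Cell (r2,c1): row 2 has {H,He,Li}; column 1 has {H,He,Li} → Be.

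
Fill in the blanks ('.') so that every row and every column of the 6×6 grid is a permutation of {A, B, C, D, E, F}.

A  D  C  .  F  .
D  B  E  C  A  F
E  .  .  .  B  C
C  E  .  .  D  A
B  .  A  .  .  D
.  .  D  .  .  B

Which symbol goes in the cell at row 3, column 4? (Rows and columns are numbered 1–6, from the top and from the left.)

row 1 has {A,C,D,F}; column 6 has {A,B,C,D,F} — only E is left for (r1,c6).
row 3 has {B,C,E}; column 3 has {A,C,D,E} — only F is left for (r3,c3).
row 4 has {A,C,D,E}; column 3 has {A,C,D,E,F} — only B is left for (r4,c3).
row 4 has {A,B,C,D,E}; column 4 has {C} — only F is left for (r4,c4).
row 5 has {A,B,D}; column 4 has {C,F} — only E is left for (r5,c4).
row 5 has {A,B,D,E}; column 5 has {A,B,D,F} — only C is left for (r5,c5).
row 6 has {B,D}; column 1 has {A,B,C,D,E} — only F is left for (r6,c1).
row 6 has {B,D,F}; column 4 has {C,E,F} — only A is left for (r6,c4).
row 6 has {A,B,D,F}; column 5 has {A,B,C,D,F} — only E is left for (r6,c5).
row 1 has {A,C,D,E,F}; column 4 has {A,C,E,F} — only B is left for (r1,c4).
row 3 has {B,C,E,F}; column 2 has {B,D,E} — only A is left for (r3,c2).
row 3 has {A,B,C,E,F}; column 4 has {A,B,C,E,F} — only D is left for (r3,c4).

D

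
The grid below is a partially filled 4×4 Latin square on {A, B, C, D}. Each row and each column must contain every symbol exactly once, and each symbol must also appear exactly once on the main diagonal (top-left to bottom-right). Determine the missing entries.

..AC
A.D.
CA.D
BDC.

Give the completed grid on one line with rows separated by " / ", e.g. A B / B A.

Cell (r1,c1): row 1 has {A,C}; column 1 has {A,B,C}; the diagonal is empty so far → D.
Cell (r1,c2): row 1 has {A,C,D}; column 2 has {A,D} → B.
Cell (r2,c2): row 2 has {A,D}; column 2 has {A,B,D}; the diagonal has {D} → C.
Cell (r2,c4): row 2 has {A,C,D}; column 4 has {C,D} → B.
Cell (r3,c3): row 3 has {A,C,D}; column 3 has {A,C,D}; the diagonal has {C,D} → B.
Cell (r4,c4): row 4 has {B,C,D}; column 4 has {B,C,D}; the diagonal has {B,C,D} → A.

D B A C / A C D B / C A B D / B D C A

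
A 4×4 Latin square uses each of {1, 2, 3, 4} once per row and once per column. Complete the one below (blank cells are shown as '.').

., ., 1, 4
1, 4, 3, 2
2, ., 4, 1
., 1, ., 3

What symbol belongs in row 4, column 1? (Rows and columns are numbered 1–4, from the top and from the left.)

row 1 has {1,4}; column 1 has {1,2} — only 3 is left for (r1,c1).
row 1 has {1,3,4}; column 2 has {1,4} — only 2 is left for (r1,c2).
row 3 has {1,2,4}; column 2 has {1,2,4} — only 3 is left for (r3,c2).
row 4 has {1,3}; column 1 has {1,2,3} — only 4 is left for (r4,c1).

4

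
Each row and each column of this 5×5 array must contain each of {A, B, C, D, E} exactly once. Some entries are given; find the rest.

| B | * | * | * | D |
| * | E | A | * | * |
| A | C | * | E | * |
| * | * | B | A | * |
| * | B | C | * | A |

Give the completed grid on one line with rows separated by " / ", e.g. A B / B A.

B A E C D / D E A B C / A C D E B / C D B A E / E B C D A

Cell (r1,c2): row 1 has {B,D}; column 2 has {B,C,E} → A.
Cell (r1,c3): row 1 has {A,B,D}; column 3 has {A,B,C} → E.
Cell (r1,c4): row 1 has {A,B,D,E}; column 4 has {A,E} → C.
Cell (r3,c3): row 3 has {A,C,E}; column 3 has {A,B,C,E} → D.
Cell (r3,c5): row 3 has {A,C,D,E}; column 5 has {A,D} → B.
Cell (r4,c2): row 4 has {A,B}; column 2 has {A,B,C,E} → D.
Cell (r5,c4): row 5 has {A,B,C}; column 4 has {A,C,E} → D.
Cell (r2,c4): row 2 has {A,E}; column 4 has {A,C,D,E} → B.
Cell (r2,c5): row 2 has {A,B,E}; column 5 has {A,B,D} → C.
Cell (r4,c5): row 4 has {A,B,D}; column 5 has {A,B,C,D} → E.
Cell (r5,c1): row 5 has {A,B,C,D}; column 1 has {A,B} → E.
Cell (r2,c1): row 2 has {A,B,C,E}; column 1 has {A,B,E} → D.
Cell (r4,c1): row 4 has {A,B,D,E}; column 1 has {A,B,D,E} → C.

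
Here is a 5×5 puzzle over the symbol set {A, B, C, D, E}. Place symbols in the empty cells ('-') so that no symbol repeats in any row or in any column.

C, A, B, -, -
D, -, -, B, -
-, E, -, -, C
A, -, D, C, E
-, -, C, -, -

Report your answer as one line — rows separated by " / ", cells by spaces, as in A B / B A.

C A B E D / D C E B A / B E A D C / A B D C E / E D C A B

(r1,c5) = D
(r2,c2) = C
(r2,c5) = A
(r3,c1) = B
(r3,c3) = A
(r3,c4) = D
(r4,c2) = B
(r5,c1) = E
(r5,c2) = D
(r5,c4) = A
(r5,c5) = B
(r1,c4) = E
(r2,c3) = E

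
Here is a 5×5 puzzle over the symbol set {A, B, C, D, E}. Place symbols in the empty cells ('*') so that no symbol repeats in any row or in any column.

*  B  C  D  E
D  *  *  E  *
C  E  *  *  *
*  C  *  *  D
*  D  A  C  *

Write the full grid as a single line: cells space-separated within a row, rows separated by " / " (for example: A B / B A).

(r1,c1) = A
(r2,c2) = A
(r2,c3) = B
(r2,c5) = C
(r3,c3) = D
(r4,c3) = E
(r5,c5) = B
(r3,c5) = A
(r4,c1) = B
(r4,c4) = A
(r5,c1) = E
(r3,c4) = B

A B C D E / D A B E C / C E D B A / B C E A D / E D A C B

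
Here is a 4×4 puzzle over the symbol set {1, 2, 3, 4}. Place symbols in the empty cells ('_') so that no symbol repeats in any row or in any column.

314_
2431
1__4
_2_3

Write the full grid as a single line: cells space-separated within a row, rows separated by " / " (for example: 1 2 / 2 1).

3 1 4 2 / 2 4 3 1 / 1 3 2 4 / 4 2 1 3

(r1,c4): row 1 has {1,3,4}; column 4 has {1,3,4}, so it must be 2.
(r3,c2): row 3 has {1,4}; column 2 has {1,2,4}, so it must be 3.
(r3,c3): row 3 has {1,3,4}; column 3 has {3,4}, so it must be 2.
(r4,c1): row 4 has {2,3}; column 1 has {1,2,3}, so it must be 4.
(r4,c3): row 4 has {2,3,4}; column 3 has {2,3,4}, so it must be 1.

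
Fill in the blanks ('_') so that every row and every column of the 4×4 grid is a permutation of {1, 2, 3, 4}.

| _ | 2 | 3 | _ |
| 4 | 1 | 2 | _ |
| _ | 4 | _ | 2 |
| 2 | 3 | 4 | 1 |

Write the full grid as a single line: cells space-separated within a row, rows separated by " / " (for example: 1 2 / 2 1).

At row 1, column 1: row 1 has {2,3}; column 1 has {2,4}; that leaves 1.
At row 1, column 4: row 1 has {1,2,3}; column 4 has {1,2}; that leaves 4.
At row 2, column 4: row 2 has {1,2,4}; column 4 has {1,2,4}; that leaves 3.
At row 3, column 1: row 3 has {2,4}; column 1 has {1,2,4}; that leaves 3.
At row 3, column 3: row 3 has {2,3,4}; column 3 has {2,3,4}; that leaves 1.

1 2 3 4 / 4 1 2 3 / 3 4 1 2 / 2 3 4 1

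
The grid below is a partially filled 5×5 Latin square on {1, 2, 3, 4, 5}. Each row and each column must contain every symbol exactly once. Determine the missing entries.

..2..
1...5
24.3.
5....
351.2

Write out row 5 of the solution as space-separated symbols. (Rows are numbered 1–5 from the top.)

(r1,c1) = 4
(r3,c3) = 5
(r3,c5) = 1
(r5,c4) = 4

3 5 1 4 2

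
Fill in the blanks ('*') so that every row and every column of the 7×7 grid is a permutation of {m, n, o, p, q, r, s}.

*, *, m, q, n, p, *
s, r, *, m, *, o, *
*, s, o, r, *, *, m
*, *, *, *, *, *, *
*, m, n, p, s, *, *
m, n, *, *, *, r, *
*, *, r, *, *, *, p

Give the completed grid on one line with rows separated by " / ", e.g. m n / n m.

r o m q n p s / s r q m p o n / p s o r q n m / q p s n r m o / o m n p s q r / m n p s o r q / n q r o m s p

row 1 has {m,n,p,q}; column 2 has {m,n,r,s} — only o is left for (r1,c2).
row 5 has {m,n,p,s}; column 6 has {o,p,r} — only q is left for (r5,c6).
row 7 has {p,r}; column 2 has {m,n,o,r,s} — only q is left for (r7,c2).
row 1 has {m,n,o,p,q}; column 1 has {m,s} — only r is left for (r1,c1).
row 1 has {m,n,o,p,q,r}; column 7 has {m,p} — only s is left for (r1,c7).
row 3 has {m,o,r,s}; column 6 has {o,p,q,r} — only n is left for (r3,c6).
row 4 is empty so far; column 2 has {m,n,o,q,r,s} — only p is left for (r4,c2).
row 5 has {m,n,p,q,s}; column 1 has {m,r,s} — only o is left for (r5,c1).
row 5 has {m,n,o,p,q,s}; column 7 has {m,p,s} — only r is left for (r5,c7).
row 7 has {p,q,r}; column 1 has {m,o,r,s} — only n is left for (r7,c1).
row 4 has {p}; column 1 has {m,n,o,r,s} — only q is left for (r4,c1).
row 4 has {p,q}; column 3 has {m,n,o,r} — only s is left for (r4,c3).
row 4 has {p,q,s}; column 6 has {n,o,p,q,r} — only m is left for (r4,c6).
row 7 has {n,p,q,r}; column 6 has {m,n,o,p,q,r} — only s is left for (r7,c6).
row 3 has {m,n,o,r,s}; column 1 has {m,n,o,q,r,s} — only p is left for (r3,c1).
row 3 has {m,n,o,p,r,s}; column 5 has {n,s} — only q is left for (r3,c5).
row 7 has {n,p,q,r,s}; column 4 has {m,p,q,r} — only o is left for (r7,c4).
row 7 has {n,o,p,q,r,s}; column 5 has {n,q,s} — only m is left for (r7,c5).
row 2 has {m,o,r,s}; column 5 has {m,n,q,s} — only p is left for (r2,c5).
row 4 has {m,p,q,s}; column 4 has {m,o,p,q,r} — only n is left for (r4,c4).
row 4 has {m,n,p,q,s}; column 7 has {m,p,r,s} — only o is left for (r4,c7).
row 6 has {m,n,r}; column 4 has {m,n,o,p,q,r} — only s is left for (r6,c4).
row 6 has {m,n,r,s}; column 5 has {m,n,p,q,s} — only o is left for (r6,c5).
row 6 has {m,n,o,r,s}; column 7 has {m,o,p,r,s} — only q is left for (r6,c7).
row 2 has {m,o,p,r,s}; column 3 has {m,n,o,r,s} — only q is left for (r2,c3).
row 2 has {m,o,p,q,r,s}; column 7 has {m,o,p,q,r,s} — only n is left for (r2,c7).
row 4 has {m,n,o,p,q,s}; column 5 has {m,n,o,p,q,s} — only r is left for (r4,c5).
row 6 has {m,n,o,q,r,s}; column 3 has {m,n,o,q,r,s} — only p is left for (r6,c3).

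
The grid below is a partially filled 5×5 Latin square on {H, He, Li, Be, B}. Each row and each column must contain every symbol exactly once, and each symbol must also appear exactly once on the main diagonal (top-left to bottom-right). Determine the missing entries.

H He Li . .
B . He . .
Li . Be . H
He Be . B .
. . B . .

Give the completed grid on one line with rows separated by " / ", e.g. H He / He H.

H He Li Be B / B Li He H Be / Li B Be He H / He Be H B Li / Be H B Li He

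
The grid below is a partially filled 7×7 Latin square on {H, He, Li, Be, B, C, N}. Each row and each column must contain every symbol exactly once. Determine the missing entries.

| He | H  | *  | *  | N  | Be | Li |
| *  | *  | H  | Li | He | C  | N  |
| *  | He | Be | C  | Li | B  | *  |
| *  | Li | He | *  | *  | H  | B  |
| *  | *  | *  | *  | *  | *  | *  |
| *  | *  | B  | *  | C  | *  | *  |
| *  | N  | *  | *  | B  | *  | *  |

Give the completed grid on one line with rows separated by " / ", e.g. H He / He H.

He H C B N Be Li / Be B H Li He C N / N He Be C Li B H / C Li He N Be H B / B C N He H Li Be / Li Be B H C N He / H N Li Be B He C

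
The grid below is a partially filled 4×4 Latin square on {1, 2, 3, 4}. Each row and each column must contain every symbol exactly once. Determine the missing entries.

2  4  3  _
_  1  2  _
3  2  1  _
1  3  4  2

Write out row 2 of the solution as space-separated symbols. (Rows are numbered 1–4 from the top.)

4 1 2 3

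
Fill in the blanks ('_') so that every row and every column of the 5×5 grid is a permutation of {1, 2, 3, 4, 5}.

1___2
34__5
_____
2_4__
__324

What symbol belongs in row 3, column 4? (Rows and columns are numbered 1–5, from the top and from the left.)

(r1,c3) = 5
(r2,c4) = 1
(r5,c1) = 5
(r5,c2) = 1
(r1,c2) = 3
(r1,c4) = 4
(r2,c3) = 2
(r3,c1) = 4
(r3,c3) = 1
(r3,c5) = 3
(r4,c2) = 5
(r4,c4) = 3
(r4,c5) = 1
(r3,c2) = 2
(r3,c4) = 5

5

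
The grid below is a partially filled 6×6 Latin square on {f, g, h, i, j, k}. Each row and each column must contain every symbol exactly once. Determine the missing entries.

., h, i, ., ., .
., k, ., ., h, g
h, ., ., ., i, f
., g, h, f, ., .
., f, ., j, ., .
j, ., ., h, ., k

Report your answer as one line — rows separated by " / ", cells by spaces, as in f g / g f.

g h i k f j / f k j i h g / h j k g i f / k g h f j i / i f g j k h / j i f h g k

At row 1, column 6: row 1 has {h,i}; column 6 has {f,g,k}; that leaves j.
At row 2, column 4: row 2 has {g,h,k}; column 4 has {f,h,j}; that leaves i.
At row 3, column 2: row 3 has {f,h,i}; column 2 has {f,g,h,k}; that leaves j.
At row 4, column 6: row 4 has {f,g,h}; column 6 has {f,g,j,k}; that leaves i.
At row 5, column 6: row 5 has {f,j}; column 6 has {f,g,i,j,k}; that leaves h.
At row 6, column 2: row 6 has {h,j,k}; column 2 has {f,g,h,j,k}; that leaves i.
At row 2, column 1: row 2 has {g,h,i,k}; column 1 has {h,j}; that leaves f.
At row 2, column 3: row 2 has {f,g,h,i,k}; column 3 has {h,i}; that leaves j.
At row 4, column 1: row 4 has {f,g,h,i}; column 1 has {f,h,j}; that leaves k.
At row 4, column 5: row 4 has {f,g,h,i,k}; column 5 has {h,i}; that leaves j.
At row 1, column 1: row 1 has {h,i,j}; column 1 has {f,h,j,k}; that leaves g.
At row 1, column 4: row 1 has {g,h,i,j}; column 4 has {f,h,i,j}; that leaves k.
At row 1, column 5: row 1 has {g,h,i,j,k}; column 5 has {h,i,j}; that leaves f.
At row 3, column 4: row 3 has {f,h,i,j}; column 4 has {f,h,i,j,k}; that leaves g.
At row 5, column 1: row 5 has {f,h,j}; column 1 has {f,g,h,j,k}; that leaves i.
At row 6, column 5: row 6 has {h,i,j,k}; column 5 has {f,h,i,j}; that leaves g.
At row 3, column 3: row 3 has {f,g,h,i,j}; column 3 has {h,i,j}; that leaves k.
At row 5, column 3: row 5 has {f,h,i,j}; column 3 has {h,i,j,k}; that leaves g.
At row 5, column 5: row 5 has {f,g,h,i,j}; column 5 has {f,g,h,i,j}; that leaves k.
At row 6, column 3: row 6 has {g,h,i,j,k}; column 3 has {g,h,i,j,k}; that leaves f.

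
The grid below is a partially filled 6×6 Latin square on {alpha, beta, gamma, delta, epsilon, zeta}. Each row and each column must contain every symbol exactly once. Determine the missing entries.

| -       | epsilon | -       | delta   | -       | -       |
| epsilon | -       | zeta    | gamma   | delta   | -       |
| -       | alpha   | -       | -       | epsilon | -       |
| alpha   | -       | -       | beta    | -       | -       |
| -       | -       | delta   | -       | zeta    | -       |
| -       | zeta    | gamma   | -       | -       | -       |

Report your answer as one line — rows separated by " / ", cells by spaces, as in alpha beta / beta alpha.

(r2,c2) = beta
(r2,c6) = alpha
(r3,c3) = beta
(r3,c4) = zeta
(r4,c3) = epsilon
(r4,c5) = gamma
(r5,c2) = gamma
(r1,c3) = alpha
(r1,c5) = beta
(r4,c2) = delta
(r4,c6) = zeta
(r5,c1) = beta
(r5,c6) = epsilon
(r6,c1) = delta
(r6,c5) = alpha
(r6,c6) = beta
(r1,c6) = gamma
(r3,c1) = gamma
(r3,c6) = delta
(r5,c4) = alpha
(r6,c4) = epsilon
(r1,c1) = zeta

zeta epsilon alpha delta beta gamma / epsilon beta zeta gamma delta alpha / gamma alpha beta zeta epsilon delta / alpha delta epsilon beta gamma zeta / beta gamma delta alpha zeta epsilon / delta zeta gamma epsilon alpha beta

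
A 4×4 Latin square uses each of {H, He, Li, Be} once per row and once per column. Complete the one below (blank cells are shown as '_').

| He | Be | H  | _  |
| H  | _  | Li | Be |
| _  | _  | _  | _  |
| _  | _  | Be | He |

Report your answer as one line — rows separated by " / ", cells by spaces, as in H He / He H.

He Be H Li / H He Li Be / Be Li He H / Li H Be He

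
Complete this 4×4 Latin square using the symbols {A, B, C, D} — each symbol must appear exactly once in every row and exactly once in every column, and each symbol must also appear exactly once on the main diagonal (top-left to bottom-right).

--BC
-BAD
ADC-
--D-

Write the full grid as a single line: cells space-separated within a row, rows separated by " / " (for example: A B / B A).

(r1,c1) = D
(r1,c2) = A
(r2,c1) = C
(r3,c4) = B
(r4,c1) = B
(r4,c2) = C
(r4,c4) = A

D A B C / C B A D / A D C B / B C D A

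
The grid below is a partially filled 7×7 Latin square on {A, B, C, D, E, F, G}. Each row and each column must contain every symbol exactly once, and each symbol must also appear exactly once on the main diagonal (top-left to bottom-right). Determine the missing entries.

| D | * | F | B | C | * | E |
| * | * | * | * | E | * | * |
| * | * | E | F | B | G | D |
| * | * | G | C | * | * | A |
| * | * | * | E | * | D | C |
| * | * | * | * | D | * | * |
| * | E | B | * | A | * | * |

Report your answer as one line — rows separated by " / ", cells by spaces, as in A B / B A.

(r1,c6) = A
(r4,c5) = F
(r5,c3) = A
(r5,c5) = G
(r6,c3) = C
(r7,c7) = F
(r1,c2) = G
(r2,c3) = D
(r6,c6) = B
(r6,c7) = G
(r7,c6) = C
(r2,c2) = A
(r2,c4) = G
(r2,c6) = F
(r2,c7) = B
(r3,c2) = C
(r4,c6) = E
(r6,c2) = F
(r6,c4) = A
(r7,c1) = G
(r7,c4) = D
(r2,c1) = C
(r3,c1) = A
(r4,c1) = B
(r4,c2) = D
(r5,c1) = F
(r5,c2) = B
(r6,c1) = E

D G F B C A E / C A D G E F B / A C E F B G D / B D G C F E A / F B A E G D C / E F C A D B G / G E B D A C F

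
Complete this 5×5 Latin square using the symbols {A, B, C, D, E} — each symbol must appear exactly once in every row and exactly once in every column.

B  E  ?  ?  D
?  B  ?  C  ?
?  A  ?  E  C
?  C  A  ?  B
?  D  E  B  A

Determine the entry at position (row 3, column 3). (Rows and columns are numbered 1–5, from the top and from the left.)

B

(r1,c3) = C
(r1,c4) = A
(r2,c3) = D
(r2,c5) = E
(r3,c1) = D
(r3,c3) = B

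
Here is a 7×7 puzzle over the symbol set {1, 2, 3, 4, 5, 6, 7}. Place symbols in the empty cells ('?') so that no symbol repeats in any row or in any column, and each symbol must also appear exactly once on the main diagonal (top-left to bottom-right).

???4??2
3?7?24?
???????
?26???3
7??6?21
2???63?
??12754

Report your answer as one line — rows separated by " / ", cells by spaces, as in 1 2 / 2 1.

1 7 5 4 3 6 2 / 3 6 7 1 2 4 5 / 4 5 2 3 1 7 6 / 5 2 6 7 4 1 3 / 7 4 3 6 5 2 1 / 2 1 4 5 6 3 7 / 6 3 1 2 7 5 4

(r5,c5) = 5
(r7,c1) = 6
(r7,c2) = 3
(r1,c1) = 1
(r1,c5) = 3
(r2,c2) = 6
(r2,c7) = 5
(r3,c3) = 2
(r4,c4) = 7
(r4,c6) = 1
(r5,c2) = 4
(r5,c3) = 3
(r6,c7) = 7
(r1,c3) = 5
(r2,c4) = 1
(r3,c7) = 6
(r4,c5) = 4
(r6,c3) = 4
(r6,c4) = 5
(r1,c2) = 7
(r1,c6) = 6
(r3,c4) = 3
(r3,c5) = 1
(r3,c6) = 7
(r4,c1) = 5
(r6,c2) = 1
(r3,c1) = 4
(r3,c2) = 5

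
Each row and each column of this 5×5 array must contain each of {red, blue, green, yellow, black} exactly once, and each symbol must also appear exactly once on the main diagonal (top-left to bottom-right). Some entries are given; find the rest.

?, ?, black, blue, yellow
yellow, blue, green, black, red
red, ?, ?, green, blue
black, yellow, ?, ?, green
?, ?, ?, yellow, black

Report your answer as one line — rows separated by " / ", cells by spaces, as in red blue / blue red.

row 1 has {blue,yellow,black}; column 1 has {red,yellow,black}; the diagonal has {blue,black} — only green is left for (r1,c1).
row 1 has {blue,green,yellow,black}; column 2 has {blue,yellow} — only red is left for (r1,c2).
row 3 has {red,blue,green}; column 2 has {red,blue,yellow} — only black is left for (r3,c2).
row 3 has {red,blue,green,black}; column 3 has {green,black}; the diagonal has {blue,green,black} — only yellow is left for (r3,c3).
row 4 has {green,yellow,black}; column 4 has {blue,green,yellow,black}; the diagonal has {blue,green,yellow,black} — only red is left for (r4,c4).
row 5 has {yellow,black}; column 1 has {red,green,yellow,black} — only blue is left for (r5,c1).
row 5 has {blue,yellow,black}; column 2 has {red,blue,yellow,black} — only green is left for (r5,c2).
row 5 has {blue,green,yellow,black}; column 3 has {green,yellow,black} — only red is left for (r5,c3).
row 4 has {red,green,yellow,black}; column 3 has {red,green,yellow,black} — only blue is left for (r4,c3).

green red black blue yellow / yellow blue green black red / red black yellow green blue / black yellow blue red green / blue green red yellow black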